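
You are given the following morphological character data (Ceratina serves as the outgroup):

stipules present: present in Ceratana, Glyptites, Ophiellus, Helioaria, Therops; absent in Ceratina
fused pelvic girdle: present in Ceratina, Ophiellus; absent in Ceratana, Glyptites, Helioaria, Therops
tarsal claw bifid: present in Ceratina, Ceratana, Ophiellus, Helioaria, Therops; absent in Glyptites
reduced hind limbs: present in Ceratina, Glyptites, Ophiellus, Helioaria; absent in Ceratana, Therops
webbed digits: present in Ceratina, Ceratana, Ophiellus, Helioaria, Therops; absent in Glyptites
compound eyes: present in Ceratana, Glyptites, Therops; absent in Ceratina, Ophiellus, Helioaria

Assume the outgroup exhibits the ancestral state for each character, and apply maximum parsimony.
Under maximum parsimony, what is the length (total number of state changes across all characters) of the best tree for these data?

6

Character polarity is set by the outgroup: the derived state is whichever differs from the outgroup's state, so for fused pelvic girdle, tarsal claw bifid, reduced hind limbs, webbed digits the derived state is 'absent', and for the remaining characters it is 'present'.
stipules present (derived state 'present') is shared by all ingroup taxa — unites the whole ingroup.
fused pelvic girdle (derived state 'absent') is shared by Ceratana, Glyptites, Helioaria, and Therops — a synapomorphy uniting that clade.
tarsal claw bifid (derived state 'absent') is unique to Glyptites (autapomorphy; uninformative for grouping).
reduced hind limbs: derived state 'absent' in Ceratana and Therops only — synapomorphy for {Ceratana, Therops}.
webbed digits (derived state 'absent') is unique to Glyptites (autapomorphy; uninformative for grouping).
Only Ceratana, Glyptites, and Therops show the derived state 'present' for compound eyes, supporting them as a clade.
Most parsimonious ingroup topology: ((((Ceratana,Therops),Glyptites),Helioaria),Ophiellus).
Changes per character on this tree: stipules present: 1; fused pelvic girdle: 1; tarsal claw bifid: 1; reduced hind limbs: 1; webbed digits: 1; compound eyes: 1.
Total = 6.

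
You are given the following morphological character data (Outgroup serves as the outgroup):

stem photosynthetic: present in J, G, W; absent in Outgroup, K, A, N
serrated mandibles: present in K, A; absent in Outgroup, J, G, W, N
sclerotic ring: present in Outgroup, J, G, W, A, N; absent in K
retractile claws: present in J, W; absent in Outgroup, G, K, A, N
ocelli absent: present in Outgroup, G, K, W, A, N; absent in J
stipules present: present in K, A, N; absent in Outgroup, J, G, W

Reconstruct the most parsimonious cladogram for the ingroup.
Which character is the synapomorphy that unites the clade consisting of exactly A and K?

serrated mandibles

Character polarity is set by the outgroup: the derived state is whichever differs from the outgroup's state, so for sclerotic ring, ocelli absent the derived state is 'absent', and for the remaining characters it is 'present'.
stem photosynthetic: derived state 'present' in G, J, and W only — synapomorphy for {G, J, W}.
serrated mandibles (derived state 'present') is shared by A and K — a synapomorphy uniting that clade.
sclerotic ring (derived state 'absent') is unique to K (autapomorphy; uninformative for grouping).
retractile claws (derived state 'present') is shared by J and W — a synapomorphy uniting that clade.
ocelli absent (derived state 'absent') is unique to J (autapomorphy; uninformative for grouping).
stipules present: derived state 'present' in A, K, and N only — synapomorphy for {A, K, N}.
Most parsimonious ingroup topology: (((J,W),G),((K,A),N)).
The clade {A, K} is supported by serrated mandibles: its derived state 'present' occurs in exactly those taxa and in no other taxon (including the outgroup).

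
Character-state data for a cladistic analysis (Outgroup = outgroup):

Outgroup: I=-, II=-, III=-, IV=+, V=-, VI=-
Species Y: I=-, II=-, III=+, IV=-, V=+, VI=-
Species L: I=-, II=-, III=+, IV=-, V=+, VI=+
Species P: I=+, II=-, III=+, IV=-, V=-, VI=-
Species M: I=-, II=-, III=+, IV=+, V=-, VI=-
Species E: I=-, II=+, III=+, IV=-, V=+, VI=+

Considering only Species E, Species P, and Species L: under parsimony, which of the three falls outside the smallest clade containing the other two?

Character polarity is set by the outgroup: the derived state is whichever differs from the outgroup's state, so for IV the derived state is '-', and for the remaining characters it is '+'.
I (derived state '+') is unique to Species P (autapomorphy; uninformative for grouping).
II: derived state '+' in Species E only — an autapomorphy, so it tells us nothing about relationships among taxa.
III (derived state '+') is shared by all ingroup taxa — unites the whole ingroup.
IV (derived state '-') is shared by Species E, Species L, Species P, and Species Y — a synapomorphy uniting that clade.
V (derived state '+') is shared by Species E, Species L, and Species Y — a synapomorphy uniting that clade.
Only Species E and Species L show the derived state '+' for VI, supporting them as a clade.
Most parsimonious ingroup topology: (((Species Y,(Species L,Species E)),Species P),Species M).
Species L and Species E share a more recent common ancestor with each other than either does with Species P, so Species P is the least closely related of the three.

Species P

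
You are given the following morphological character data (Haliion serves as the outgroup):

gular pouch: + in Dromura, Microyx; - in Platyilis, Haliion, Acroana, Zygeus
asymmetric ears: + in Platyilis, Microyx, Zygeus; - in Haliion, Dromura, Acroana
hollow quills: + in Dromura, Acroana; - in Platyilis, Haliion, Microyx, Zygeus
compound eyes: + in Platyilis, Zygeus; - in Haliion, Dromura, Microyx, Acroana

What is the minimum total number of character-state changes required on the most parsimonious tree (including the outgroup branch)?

The outgroup has state '-' for every character, so '+' is the derived state throughout.
gular pouch (state '+') occurs in Dromura and Microyx but conflicts with the nesting implied by the other characters — most parsimoniously interpreted as homoplasy.
asymmetric ears: derived state '+' in Microyx, Platyilis, and Zygeus only — synapomorphy for {Microyx, Platyilis, Zygeus}.
hollow quills: derived state '+' in Acroana and Dromura only — synapomorphy for {Acroana, Dromura}.
Only Platyilis and Zygeus show the derived state '+' for compound eyes, supporting them as a clade.
Most parsimonious ingroup topology: (((Zygeus,Platyilis),Microyx),(Dromura,Acroana)).
Changes per character on this tree: gular pouch: 2; asymmetric ears: 1; hollow quills: 1; compound eyes: 1.
Total = 5.

5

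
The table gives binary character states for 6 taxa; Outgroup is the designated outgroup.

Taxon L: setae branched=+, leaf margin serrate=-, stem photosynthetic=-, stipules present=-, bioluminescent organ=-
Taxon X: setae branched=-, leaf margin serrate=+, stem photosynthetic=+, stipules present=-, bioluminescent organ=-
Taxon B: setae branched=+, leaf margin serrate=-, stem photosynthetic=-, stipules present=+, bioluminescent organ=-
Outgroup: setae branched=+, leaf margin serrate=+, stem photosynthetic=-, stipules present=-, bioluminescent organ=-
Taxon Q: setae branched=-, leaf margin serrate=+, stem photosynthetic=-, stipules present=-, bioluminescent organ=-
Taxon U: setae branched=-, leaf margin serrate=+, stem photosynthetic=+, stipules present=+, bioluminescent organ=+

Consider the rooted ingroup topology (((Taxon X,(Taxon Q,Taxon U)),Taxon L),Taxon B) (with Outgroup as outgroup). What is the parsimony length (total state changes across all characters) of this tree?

8

Map each character onto (((Taxon X,(Taxon Q,Taxon U)),Taxon L),Taxon B) (rooted by Outgroup) and count the minimum state changes it requires (Fitch parsimony):
setae branched: 1; leaf margin serrate: 2; stem photosynthetic: 2; stipules present: 2; bioluminescent organ: 1.
Total tree length = 8.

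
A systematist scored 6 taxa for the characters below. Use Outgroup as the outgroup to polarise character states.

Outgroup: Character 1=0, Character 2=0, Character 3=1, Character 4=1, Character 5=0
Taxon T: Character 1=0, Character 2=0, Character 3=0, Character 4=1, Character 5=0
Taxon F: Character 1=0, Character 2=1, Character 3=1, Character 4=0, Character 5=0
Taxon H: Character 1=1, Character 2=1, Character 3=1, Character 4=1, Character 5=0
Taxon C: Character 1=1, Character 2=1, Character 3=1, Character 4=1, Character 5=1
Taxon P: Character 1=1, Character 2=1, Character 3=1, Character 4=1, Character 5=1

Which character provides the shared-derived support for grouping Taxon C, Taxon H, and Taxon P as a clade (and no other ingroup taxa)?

Character polarity is set by the outgroup: the derived state is whichever differs from the outgroup's state, so for Character 3, Character 4 the derived state is '0', and for the remaining characters it is '1'.
Character 1 (derived state '1') is shared by Taxon C, Taxon H, and Taxon P — a synapomorphy uniting that clade.
Only Taxon C, Taxon F, Taxon H, and Taxon P show the derived state '1' for Character 2, supporting them as a clade.
Character 3: derived state '0' in Taxon T only — an autapomorphy, so it tells us nothing about relationships among taxa.
Character 4 (derived state '0') is unique to Taxon F (autapomorphy; uninformative for grouping).
Only Taxon C and Taxon P show the derived state '1' for Character 5, supporting them as a clade.
Most parsimonious ingroup topology: ((((Taxon P,Taxon C),Taxon H),Taxon F),Taxon T).
The clade {Taxon C, Taxon H, Taxon P} is supported by Character 1: its derived state '1' occurs in exactly those taxa and in no other taxon (including the outgroup).

Character 1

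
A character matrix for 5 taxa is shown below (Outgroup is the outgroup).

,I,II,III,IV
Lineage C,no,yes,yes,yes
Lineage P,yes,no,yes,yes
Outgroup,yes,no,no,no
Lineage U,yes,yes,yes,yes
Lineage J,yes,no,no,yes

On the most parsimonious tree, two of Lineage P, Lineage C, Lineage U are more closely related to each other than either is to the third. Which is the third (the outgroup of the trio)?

Character polarity is set by the outgroup: the derived state is whichever differs from the outgroup's state, so for I the derived state is 'no', and for the remaining characters it is 'yes'.
I: derived state 'no' in Lineage C only — an autapomorphy, so it tells us nothing about relationships among taxa.
II (derived state 'yes') is shared by Lineage C and Lineage U — a synapomorphy uniting that clade.
III (derived state 'yes') is shared by Lineage C, Lineage P, and Lineage U — a synapomorphy uniting that clade.
IV (derived state 'yes') is shared by all ingroup taxa — unites the whole ingroup.
Most parsimonious ingroup topology: ((Lineage P,(Lineage U,Lineage C)),Lineage J).
Lineage C and Lineage U share a more recent common ancestor with each other than either does with Lineage P, so Lineage P is the least closely related of the three.

Lineage P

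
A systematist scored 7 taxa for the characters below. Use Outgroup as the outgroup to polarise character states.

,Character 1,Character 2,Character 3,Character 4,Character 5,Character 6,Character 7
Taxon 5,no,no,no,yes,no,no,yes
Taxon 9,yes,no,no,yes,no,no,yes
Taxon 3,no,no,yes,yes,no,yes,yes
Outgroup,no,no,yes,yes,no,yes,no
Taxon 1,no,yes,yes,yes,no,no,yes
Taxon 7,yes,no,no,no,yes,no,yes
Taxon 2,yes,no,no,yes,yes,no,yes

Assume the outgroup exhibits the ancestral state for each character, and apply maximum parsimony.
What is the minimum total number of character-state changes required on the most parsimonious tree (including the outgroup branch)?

Character polarity is set by the outgroup: the derived state is whichever differs from the outgroup's state, so for Character 3, Character 4, Character 6 the derived state is 'no', and for the remaining characters it is 'yes'.
Character 1: derived state 'yes' in Taxon 2, Taxon 7, and Taxon 9 only — synapomorphy for {Taxon 2, Taxon 7, Taxon 9}.
Character 2 (derived state 'yes') is unique to Taxon 1 (autapomorphy; uninformative for grouping).
Character 3: derived state 'no' in Taxon 2, Taxon 5, Taxon 7, and Taxon 9 only — synapomorphy for {Taxon 2, Taxon 5, Taxon 7, Taxon 9}.
Character 4 (derived state 'no') is unique to Taxon 7 (autapomorphy; uninformative for grouping).
Character 5: derived state 'yes' in Taxon 2 and Taxon 7 only — synapomorphy for {Taxon 2, Taxon 7}.
Character 6 (derived state 'no') is shared by Taxon 1, Taxon 2, Taxon 5, Taxon 7, and Taxon 9 — a synapomorphy uniting that clade.
Character 7 (derived state 'yes') is shared by all ingroup taxa — unites the whole ingroup.
Most parsimonious ingroup topology: (((((Taxon 2,Taxon 7),Taxon 9),Taxon 5),Taxon 1),Taxon 3).
Changes per character on this tree: Character 1: 1; Character 2: 1; Character 3: 1; Character 4: 1; Character 5: 1; Character 6: 1; Character 7: 1.
Total = 7.

7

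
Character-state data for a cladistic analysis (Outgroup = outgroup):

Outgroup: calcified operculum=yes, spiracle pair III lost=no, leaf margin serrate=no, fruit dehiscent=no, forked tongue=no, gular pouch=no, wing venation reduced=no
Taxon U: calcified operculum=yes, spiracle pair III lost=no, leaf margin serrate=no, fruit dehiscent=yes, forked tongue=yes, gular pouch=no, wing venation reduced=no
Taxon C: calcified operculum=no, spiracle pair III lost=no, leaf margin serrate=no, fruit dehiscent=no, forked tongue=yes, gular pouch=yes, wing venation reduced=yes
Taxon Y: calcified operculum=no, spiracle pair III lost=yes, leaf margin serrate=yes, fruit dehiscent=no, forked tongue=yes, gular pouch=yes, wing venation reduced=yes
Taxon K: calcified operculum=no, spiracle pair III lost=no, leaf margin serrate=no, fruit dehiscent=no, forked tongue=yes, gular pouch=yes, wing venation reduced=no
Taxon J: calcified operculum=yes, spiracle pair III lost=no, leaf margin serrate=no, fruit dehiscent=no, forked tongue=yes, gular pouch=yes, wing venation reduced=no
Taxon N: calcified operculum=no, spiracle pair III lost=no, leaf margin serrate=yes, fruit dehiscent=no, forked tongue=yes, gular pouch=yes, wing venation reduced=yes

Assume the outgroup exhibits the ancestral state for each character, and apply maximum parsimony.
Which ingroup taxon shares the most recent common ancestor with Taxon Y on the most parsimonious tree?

Taxon N

Character polarity is set by the outgroup: the derived state is whichever differs from the outgroup's state, so for calcified operculum the derived state is 'no', and for the remaining characters it is 'yes'.
Only Taxon C, Taxon K, Taxon N, and Taxon Y show the derived state 'no' for calcified operculum, supporting them as a clade.
spiracle pair III lost: derived state 'yes' in Taxon Y only — an autapomorphy, so it tells us nothing about relationships among taxa.
leaf margin serrate: derived state 'yes' in Taxon N and Taxon Y only — synapomorphy for {Taxon N, Taxon Y}.
fruit dehiscent: derived state 'yes' in Taxon U only — an autapomorphy, so it tells us nothing about relationships among taxa.
forked tongue (derived state 'yes') is shared by all ingroup taxa — unites the whole ingroup.
gular pouch: derived state 'yes' in Taxon C, Taxon J, Taxon K, Taxon N, and Taxon Y only — synapomorphy for {Taxon C, Taxon J, Taxon K, Taxon N, Taxon Y}.
wing venation reduced (derived state 'yes') is shared by Taxon C, Taxon N, and Taxon Y — a synapomorphy uniting that clade.
Most parsimonious ingroup topology: (Taxon U,(((Taxon C,(Taxon Y,Taxon N)),Taxon K),Taxon J)).
Taxon Y and Taxon N form a cherry on this tree, so they are sister taxa.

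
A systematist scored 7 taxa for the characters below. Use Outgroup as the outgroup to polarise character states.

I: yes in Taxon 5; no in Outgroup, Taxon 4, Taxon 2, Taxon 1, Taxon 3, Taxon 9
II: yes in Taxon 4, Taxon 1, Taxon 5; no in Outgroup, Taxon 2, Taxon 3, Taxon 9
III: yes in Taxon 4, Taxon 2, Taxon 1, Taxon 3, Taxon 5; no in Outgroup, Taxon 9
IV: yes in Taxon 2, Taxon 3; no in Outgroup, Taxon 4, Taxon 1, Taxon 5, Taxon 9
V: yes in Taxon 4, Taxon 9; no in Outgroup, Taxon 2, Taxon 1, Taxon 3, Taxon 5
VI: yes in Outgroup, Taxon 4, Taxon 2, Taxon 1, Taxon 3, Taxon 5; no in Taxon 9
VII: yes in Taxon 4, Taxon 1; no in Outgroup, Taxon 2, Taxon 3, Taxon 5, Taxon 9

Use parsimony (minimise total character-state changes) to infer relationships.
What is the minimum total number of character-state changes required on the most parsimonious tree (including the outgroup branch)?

8

Character polarity is set by the outgroup: the derived state is whichever differs from the outgroup's state, so for VI the derived state is 'no', and for the remaining characters it is 'yes'.
I (derived state 'yes') is unique to Taxon 5 (autapomorphy; uninformative for grouping).
II (derived state 'yes') is shared by Taxon 1, Taxon 4, and Taxon 5 — a synapomorphy uniting that clade.
III: derived state 'yes' in Taxon 1, Taxon 2, Taxon 3, Taxon 4, and Taxon 5 only — synapomorphy for {Taxon 1, Taxon 2, Taxon 3, Taxon 4, Taxon 5}.
IV (derived state 'yes') is shared by Taxon 2 and Taxon 3 — a synapomorphy uniting that clade.
V (state 'yes') occurs in Taxon 4 and Taxon 9 but conflicts with the nesting implied by the other characters — most parsimoniously interpreted as homoplasy.
VI: derived state 'no' in Taxon 9 only — an autapomorphy, so it tells us nothing about relationships among taxa.
VII: derived state 'yes' in Taxon 1 and Taxon 4 only — synapomorphy for {Taxon 1, Taxon 4}.
Most parsimonious ingroup topology: ((((Taxon 4,Taxon 1),Taxon 5),(Taxon 2,Taxon 3)),Taxon 9).
Changes per character on this tree: I: 1; II: 1; III: 1; IV: 1; V: 2; VI: 1; VII: 1.
Total = 8.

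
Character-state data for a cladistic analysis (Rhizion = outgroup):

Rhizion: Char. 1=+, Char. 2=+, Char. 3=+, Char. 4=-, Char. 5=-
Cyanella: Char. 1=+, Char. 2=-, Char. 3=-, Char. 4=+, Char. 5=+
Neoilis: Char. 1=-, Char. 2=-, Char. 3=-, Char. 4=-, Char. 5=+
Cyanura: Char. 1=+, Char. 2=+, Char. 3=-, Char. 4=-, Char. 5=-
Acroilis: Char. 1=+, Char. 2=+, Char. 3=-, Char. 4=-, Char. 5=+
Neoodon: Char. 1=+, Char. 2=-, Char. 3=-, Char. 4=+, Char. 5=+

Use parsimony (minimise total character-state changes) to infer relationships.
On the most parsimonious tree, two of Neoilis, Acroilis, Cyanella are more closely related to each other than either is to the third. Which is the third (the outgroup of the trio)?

Acroilis

Character polarity is set by the outgroup: the derived state is whichever differs from the outgroup's state, so for Char. 1, Char. 2, Char. 3 the derived state is '-', and for the remaining characters it is '+'.
Char. 1: derived state '-' in Neoilis only — an autapomorphy, so it tells us nothing about relationships among taxa.
Char. 2 (derived state '-') is shared by Cyanella, Neoilis, and Neoodon — a synapomorphy uniting that clade.
Char. 3 (derived state '-') is shared by all ingroup taxa — unites the whole ingroup.
Only Cyanella and Neoodon show the derived state '+' for Char. 4, supporting them as a clade.
Only Acroilis, Cyanella, Neoilis, and Neoodon show the derived state '+' for Char. 5, supporting them as a clade.
Most parsimonious ingroup topology: (((Neoilis,(Neoodon,Cyanella)),Acroilis),Cyanura).
Cyanella and Neoilis share a more recent common ancestor with each other than either does with Acroilis, so Acroilis is the least closely related of the three.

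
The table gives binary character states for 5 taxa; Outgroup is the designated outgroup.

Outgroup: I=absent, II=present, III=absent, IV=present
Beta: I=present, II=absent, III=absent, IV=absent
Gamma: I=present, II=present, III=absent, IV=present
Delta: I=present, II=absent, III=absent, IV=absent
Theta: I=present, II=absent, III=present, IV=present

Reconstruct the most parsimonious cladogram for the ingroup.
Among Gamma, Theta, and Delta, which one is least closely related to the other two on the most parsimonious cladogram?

Gamma

Character polarity is set by the outgroup: the derived state is whichever differs from the outgroup's state, so for II, IV the derived state is 'absent', and for the remaining characters it is 'present'.
I (derived state 'present') is shared by all ingroup taxa — unites the whole ingroup.
II: derived state 'absent' in Beta, Delta, and Theta only — synapomorphy for {Beta, Delta, Theta}.
III (derived state 'present') is unique to Theta (autapomorphy; uninformative for grouping).
IV: derived state 'absent' in Beta and Delta only — synapomorphy for {Beta, Delta}.
Most parsimonious ingroup topology: (((Beta,Delta),Theta),Gamma).
Delta and Theta share a more recent common ancestor with each other than either does with Gamma, so Gamma is the least closely related of the three.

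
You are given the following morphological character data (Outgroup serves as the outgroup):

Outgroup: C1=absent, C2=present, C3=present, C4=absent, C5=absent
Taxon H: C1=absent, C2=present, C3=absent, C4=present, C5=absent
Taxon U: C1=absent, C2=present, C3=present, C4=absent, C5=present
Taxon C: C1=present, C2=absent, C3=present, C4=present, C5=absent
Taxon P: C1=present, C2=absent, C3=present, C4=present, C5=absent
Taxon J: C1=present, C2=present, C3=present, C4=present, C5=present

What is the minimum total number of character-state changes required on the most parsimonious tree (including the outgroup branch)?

Character polarity is set by the outgroup: the derived state is whichever differs from the outgroup's state, so for C2, C3 the derived state is 'absent', and for the remaining characters it is 'present'.
C1 (derived state 'present') is shared by Taxon C, Taxon J, and Taxon P — a synapomorphy uniting that clade.
Only Taxon C and Taxon P show the derived state 'absent' for C2, supporting them as a clade.
C3 (derived state 'absent') is unique to Taxon H (autapomorphy; uninformative for grouping).
C4 (derived state 'present') is shared by Taxon C, Taxon H, Taxon J, and Taxon P — a synapomorphy uniting that clade.
C5 (state 'present') occurs in Taxon J and Taxon U but conflicts with the nesting implied by the other characters — most parsimoniously interpreted as homoplasy.
Most parsimonious ingroup topology: ((Taxon H,((Taxon C,Taxon P),Taxon J)),Taxon U).
Changes per character on this tree: C1: 1; C2: 1; C3: 1; C4: 1; C5: 2.
Total = 6.

6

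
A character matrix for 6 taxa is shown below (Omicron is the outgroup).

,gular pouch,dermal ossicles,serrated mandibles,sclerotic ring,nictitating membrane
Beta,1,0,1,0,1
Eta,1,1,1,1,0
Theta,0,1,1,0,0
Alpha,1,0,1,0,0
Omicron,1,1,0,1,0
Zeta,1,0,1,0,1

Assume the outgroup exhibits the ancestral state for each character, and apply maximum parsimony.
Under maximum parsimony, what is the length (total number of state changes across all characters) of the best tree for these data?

Character polarity is set by the outgroup: the derived state is whichever differs from the outgroup's state, so for gular pouch, dermal ossicles, sclerotic ring the derived state is '0', and for the remaining characters it is '1'.
gular pouch: derived state '0' in Theta only — an autapomorphy, so it tells us nothing about relationships among taxa.
Only Alpha, Beta, and Zeta show the derived state '0' for dermal ossicles, supporting them as a clade.
All ingroup taxa share the derived state '1' for serrated mandibles; it defines the ingroup but does not resolve relationships within it.
sclerotic ring: derived state '0' in Alpha, Beta, Theta, and Zeta only — synapomorphy for {Alpha, Beta, Theta, Zeta}.
Only Beta and Zeta show the derived state '1' for nictitating membrane, supporting them as a clade.
Most parsimonious ingroup topology: (Eta,(((Zeta,Beta),Alpha),Theta)).
Changes per character on this tree: gular pouch: 1; dermal ossicles: 1; serrated mandibles: 1; sclerotic ring: 1; nictitating membrane: 1.
Total = 5.

5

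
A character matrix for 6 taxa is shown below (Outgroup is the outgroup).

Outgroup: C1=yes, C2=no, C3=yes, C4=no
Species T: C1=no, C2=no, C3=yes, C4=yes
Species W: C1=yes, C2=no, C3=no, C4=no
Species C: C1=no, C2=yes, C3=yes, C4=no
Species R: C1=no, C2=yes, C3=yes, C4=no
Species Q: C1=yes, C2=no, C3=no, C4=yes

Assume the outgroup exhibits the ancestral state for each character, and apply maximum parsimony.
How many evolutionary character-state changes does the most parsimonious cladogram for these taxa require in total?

5

Character polarity is set by the outgroup: the derived state is whichever differs from the outgroup's state, so for C1, C3 the derived state is 'no', and for the remaining characters it is 'yes'.
C1 (derived state 'no') is shared by Species C, Species R, and Species T — a synapomorphy uniting that clade.
C2: derived state 'yes' in Species C and Species R only — synapomorphy for {Species C, Species R}.
C3 (derived state 'no') is shared by Species Q and Species W — a synapomorphy uniting that clade.
C4 groups Species Q and Species T, which is incompatible with the clades supported by the remaining characters; treating it as convergent (homoplasy) costs fewer steps than any alternative tree.
Most parsimonious ingroup topology: ((Species T,(Species C,Species R)),(Species W,Species Q)).
Changes per character on this tree: C1: 1; C2: 1; C3: 1; C4: 2.
Total = 5.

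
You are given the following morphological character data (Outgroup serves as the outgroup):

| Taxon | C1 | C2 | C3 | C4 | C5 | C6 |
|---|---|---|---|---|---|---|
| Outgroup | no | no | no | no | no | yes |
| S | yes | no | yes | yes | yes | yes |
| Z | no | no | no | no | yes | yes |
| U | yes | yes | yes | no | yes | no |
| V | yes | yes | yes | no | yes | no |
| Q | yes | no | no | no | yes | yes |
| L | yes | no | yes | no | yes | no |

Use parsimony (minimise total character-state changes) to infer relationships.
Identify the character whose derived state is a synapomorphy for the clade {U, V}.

Character polarity is set by the outgroup: the derived state is whichever differs from the outgroup's state, so for C6 the derived state is 'no', and for the remaining characters it is 'yes'.
Only L, Q, S, U, and V show the derived state 'yes' for C1, supporting them as a clade.
C2: derived state 'yes' in U and V only — synapomorphy for {U, V}.
C3: derived state 'yes' in L, S, U, and V only — synapomorphy for {L, S, U, V}.
C4 (derived state 'yes') is unique to S (autapomorphy; uninformative for grouping).
All ingroup taxa share the derived state 'yes' for C5; it defines the ingroup but does not resolve relationships within it.
Only L, U, and V show the derived state 'no' for C6, supporting them as a clade.
Most parsimonious ingroup topology: (((S,((U,V),L)),Q),Z).
The clade {U, V} is supported by C2: its derived state 'yes' occurs in exactly those taxa and in no other taxon (including the outgroup).

C2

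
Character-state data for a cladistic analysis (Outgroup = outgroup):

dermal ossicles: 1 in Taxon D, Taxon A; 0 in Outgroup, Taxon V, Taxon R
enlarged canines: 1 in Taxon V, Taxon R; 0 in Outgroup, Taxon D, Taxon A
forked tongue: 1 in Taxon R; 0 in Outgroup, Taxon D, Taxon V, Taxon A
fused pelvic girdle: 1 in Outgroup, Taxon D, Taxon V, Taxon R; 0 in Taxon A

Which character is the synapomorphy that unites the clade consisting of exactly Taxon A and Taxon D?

dermal ossicles

Character polarity is set by the outgroup: the derived state is whichever differs from the outgroup's state, so for fused pelvic girdle the derived state is '0', and for the remaining characters it is '1'.
dermal ossicles (derived state '1') is shared by Taxon A and Taxon D — a synapomorphy uniting that clade.
enlarged canines (derived state '1') is shared by Taxon R and Taxon V — a synapomorphy uniting that clade.
forked tongue: derived state '1' in Taxon R only — an autapomorphy, so it tells us nothing about relationships among taxa.
fused pelvic girdle (derived state '0') is unique to Taxon A (autapomorphy; uninformative for grouping).
Most parsimonious ingroup topology: ((Taxon D,Taxon A),(Taxon V,Taxon R)).
The clade {Taxon A, Taxon D} is supported by dermal ossicles: its derived state '1' occurs in exactly those taxa and in no other taxon (including the outgroup).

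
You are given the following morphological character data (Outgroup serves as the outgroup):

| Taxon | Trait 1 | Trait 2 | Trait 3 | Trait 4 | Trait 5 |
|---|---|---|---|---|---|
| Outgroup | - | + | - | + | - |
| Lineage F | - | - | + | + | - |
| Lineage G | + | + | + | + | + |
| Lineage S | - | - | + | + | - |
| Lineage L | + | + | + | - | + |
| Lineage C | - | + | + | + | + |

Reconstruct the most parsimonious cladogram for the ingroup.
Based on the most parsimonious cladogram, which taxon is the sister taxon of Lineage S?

Lineage F

Character polarity is set by the outgroup: the derived state is whichever differs from the outgroup's state, so for Trait 2, Trait 4 the derived state is '-', and for the remaining characters it is '+'.
Trait 1 (derived state '+') is shared by Lineage G and Lineage L — a synapomorphy uniting that clade.
Trait 2 (derived state '-') is shared by Lineage F and Lineage S — a synapomorphy uniting that clade.
All ingroup taxa share the derived state '+' for Trait 3; it defines the ingroup but does not resolve relationships within it.
Trait 4 (derived state '-') is unique to Lineage L (autapomorphy; uninformative for grouping).
Only Lineage C, Lineage G, and Lineage L show the derived state '+' for Trait 5, supporting them as a clade.
Most parsimonious ingroup topology: ((Lineage F,Lineage S),((Lineage G,Lineage L),Lineage C)).
Lineage S and Lineage F form a cherry on this tree, so they are sister taxa.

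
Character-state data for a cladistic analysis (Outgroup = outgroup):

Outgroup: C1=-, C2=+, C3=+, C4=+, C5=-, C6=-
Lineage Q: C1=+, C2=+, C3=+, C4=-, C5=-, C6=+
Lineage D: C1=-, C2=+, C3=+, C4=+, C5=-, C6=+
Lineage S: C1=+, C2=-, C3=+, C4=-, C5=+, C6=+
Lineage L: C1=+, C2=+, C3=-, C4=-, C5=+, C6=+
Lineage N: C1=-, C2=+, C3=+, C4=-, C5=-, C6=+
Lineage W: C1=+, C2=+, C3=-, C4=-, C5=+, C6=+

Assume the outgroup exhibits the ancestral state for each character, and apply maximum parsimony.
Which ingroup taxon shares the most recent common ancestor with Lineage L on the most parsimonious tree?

Lineage W

Character polarity is set by the outgroup: the derived state is whichever differs from the outgroup's state, so for C2, C3, C4 the derived state is '-', and for the remaining characters it is '+'.
C1: derived state '+' in Lineage L, Lineage Q, Lineage S, and Lineage W only — synapomorphy for {Lineage L, Lineage Q, Lineage S, Lineage W}.
C2 (derived state '-') is unique to Lineage S (autapomorphy; uninformative for grouping).
C3: derived state '-' in Lineage L and Lineage W only — synapomorphy for {Lineage L, Lineage W}.
C4: derived state '-' in Lineage L, Lineage N, Lineage Q, Lineage S, and Lineage W only — synapomorphy for {Lineage L, Lineage N, Lineage Q, Lineage S, Lineage W}.
C5: derived state '+' in Lineage L, Lineage S, and Lineage W only — synapomorphy for {Lineage L, Lineage S, Lineage W}.
All ingroup taxa share the derived state '+' for C6; it defines the ingroup but does not resolve relationships within it.
Most parsimonious ingroup topology: (((Lineage Q,(Lineage S,(Lineage L,Lineage W))),Lineage N),Lineage D).
Lineage L and Lineage W form a cherry on this tree, so they are sister taxa.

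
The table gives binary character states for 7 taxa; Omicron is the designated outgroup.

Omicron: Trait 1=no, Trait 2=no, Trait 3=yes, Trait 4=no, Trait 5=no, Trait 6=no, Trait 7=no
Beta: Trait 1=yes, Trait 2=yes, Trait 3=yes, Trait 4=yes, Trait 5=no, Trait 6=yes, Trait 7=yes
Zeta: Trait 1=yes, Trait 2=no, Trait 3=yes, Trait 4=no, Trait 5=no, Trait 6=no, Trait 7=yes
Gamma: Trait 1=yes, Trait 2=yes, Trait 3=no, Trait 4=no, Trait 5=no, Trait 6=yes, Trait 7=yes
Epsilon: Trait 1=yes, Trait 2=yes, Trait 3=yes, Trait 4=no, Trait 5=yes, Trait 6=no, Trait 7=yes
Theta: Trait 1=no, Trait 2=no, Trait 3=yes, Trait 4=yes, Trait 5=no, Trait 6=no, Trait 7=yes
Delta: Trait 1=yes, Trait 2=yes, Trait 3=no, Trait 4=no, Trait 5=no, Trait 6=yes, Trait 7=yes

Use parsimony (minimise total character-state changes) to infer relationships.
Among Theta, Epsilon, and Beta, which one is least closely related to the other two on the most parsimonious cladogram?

Theta

Character polarity is set by the outgroup: the derived state is whichever differs from the outgroup's state, so for Trait 3 the derived state is 'no', and for the remaining characters it is 'yes'.
Only Beta, Delta, Epsilon, Gamma, and Zeta show the derived state 'yes' for Trait 1, supporting them as a clade.
Only Beta, Delta, Epsilon, and Gamma show the derived state 'yes' for Trait 2, supporting them as a clade.
Trait 3: derived state 'no' in Delta and Gamma only — synapomorphy for {Delta, Gamma}.
Trait 4 (state 'yes') occurs in Beta and Theta but conflicts with the nesting implied by the other characters — most parsimoniously interpreted as homoplasy.
Trait 5 (derived state 'yes') is unique to Epsilon (autapomorphy; uninformative for grouping).
Trait 6 (derived state 'yes') is shared by Beta, Delta, and Gamma — a synapomorphy uniting that clade.
Trait 7 (derived state 'yes') is shared by all ingroup taxa — unites the whole ingroup.
Most parsimonious ingroup topology: ((((Beta,(Gamma,Delta)),Epsilon),Zeta),Theta).
Epsilon and Beta share a more recent common ancestor with each other than either does with Theta, so Theta is the least closely related of the three.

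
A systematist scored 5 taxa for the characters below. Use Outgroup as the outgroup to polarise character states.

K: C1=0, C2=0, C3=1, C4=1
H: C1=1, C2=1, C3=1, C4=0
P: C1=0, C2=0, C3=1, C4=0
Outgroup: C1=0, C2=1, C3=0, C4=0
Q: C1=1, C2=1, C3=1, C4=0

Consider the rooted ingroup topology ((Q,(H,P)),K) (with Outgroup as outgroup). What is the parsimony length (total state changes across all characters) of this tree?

Map each character onto ((Q,(H,P)),K) (rooted by Outgroup) and count the minimum state changes it requires (Fitch parsimony):
C1: 2; C2: 2; C3: 1; C4: 1.
Total tree length = 6.

6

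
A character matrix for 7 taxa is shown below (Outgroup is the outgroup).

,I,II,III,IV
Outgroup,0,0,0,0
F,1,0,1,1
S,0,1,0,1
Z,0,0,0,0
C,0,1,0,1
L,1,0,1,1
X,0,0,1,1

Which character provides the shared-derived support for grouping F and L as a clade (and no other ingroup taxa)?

I

The outgroup has state '0' for every character, so '1' is the derived state throughout.
Only F and L show the derived state '1' for I, supporting them as a clade.
II (derived state '1') is shared by C and S — a synapomorphy uniting that clade.
III: derived state '1' in F, L, and X only — synapomorphy for {F, L, X}.
Only C, F, L, S, and X show the derived state '1' for IV, supporting them as a clade.
Most parsimonious ingroup topology: ((((F,L),X),(S,C)),Z).
The clade {F, L} is supported by I: its derived state '1' occurs in exactly those taxa and in no other taxon (including the outgroup).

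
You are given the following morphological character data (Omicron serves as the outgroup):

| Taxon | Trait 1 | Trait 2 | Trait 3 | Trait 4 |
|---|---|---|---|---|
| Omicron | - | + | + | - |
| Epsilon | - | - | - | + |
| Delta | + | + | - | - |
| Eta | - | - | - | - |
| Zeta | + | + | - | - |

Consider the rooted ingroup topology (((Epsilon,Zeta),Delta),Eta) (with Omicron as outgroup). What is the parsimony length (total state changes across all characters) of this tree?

Map each character onto (((Epsilon,Zeta),Delta),Eta) (rooted by Omicron) and count the minimum state changes it requires (Fitch parsimony):
Trait 1: 2; Trait 2: 2; Trait 3: 1; Trait 4: 1.
Total tree length = 6.

6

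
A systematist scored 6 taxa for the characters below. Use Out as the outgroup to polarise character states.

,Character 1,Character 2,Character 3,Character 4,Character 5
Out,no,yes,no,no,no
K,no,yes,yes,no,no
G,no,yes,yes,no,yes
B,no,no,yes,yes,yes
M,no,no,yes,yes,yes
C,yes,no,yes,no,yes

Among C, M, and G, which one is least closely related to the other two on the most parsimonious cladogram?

Character polarity is set by the outgroup: the derived state is whichever differs from the outgroup's state, so for Character 2 the derived state is 'no', and for the remaining characters it is 'yes'.
Character 1 (derived state 'yes') is unique to C (autapomorphy; uninformative for grouping).
Character 2 (derived state 'no') is shared by B, C, and M — a synapomorphy uniting that clade.
All ingroup taxa share the derived state 'yes' for Character 3; it defines the ingroup but does not resolve relationships within it.
Character 4 (derived state 'yes') is shared by B and M — a synapomorphy uniting that clade.
Character 5: derived state 'yes' in B, C, G, and M only — synapomorphy for {B, C, G, M}.
Most parsimonious ingroup topology: (K,(G,((B,M),C))).
C and M share a more recent common ancestor with each other than either does with G, so G is the least closely related of the three.

G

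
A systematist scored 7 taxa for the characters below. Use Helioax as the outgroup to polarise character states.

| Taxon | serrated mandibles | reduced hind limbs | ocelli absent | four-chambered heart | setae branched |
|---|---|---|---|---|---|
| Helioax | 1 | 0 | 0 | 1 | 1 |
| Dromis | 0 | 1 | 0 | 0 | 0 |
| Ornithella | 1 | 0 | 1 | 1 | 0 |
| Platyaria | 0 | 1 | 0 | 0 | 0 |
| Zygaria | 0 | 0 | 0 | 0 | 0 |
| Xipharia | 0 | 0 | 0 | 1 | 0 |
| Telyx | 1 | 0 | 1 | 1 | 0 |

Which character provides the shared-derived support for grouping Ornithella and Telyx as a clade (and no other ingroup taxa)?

Character polarity is set by the outgroup: the derived state is whichever differs from the outgroup's state, so for serrated mandibles, four-chambered heart, setae branched the derived state is '0', and for the remaining characters it is '1'.
serrated mandibles: derived state '0' in Dromis, Platyaria, Xipharia, and Zygaria only — synapomorphy for {Dromis, Platyaria, Xipharia, Zygaria}.
reduced hind limbs: derived state '1' in Dromis and Platyaria only — synapomorphy for {Dromis, Platyaria}.
ocelli absent (derived state '1') is shared by Ornithella and Telyx — a synapomorphy uniting that clade.
four-chambered heart: derived state '0' in Dromis, Platyaria, and Zygaria only — synapomorphy for {Dromis, Platyaria, Zygaria}.
All ingroup taxa share the derived state '0' for setae branched; it defines the ingroup but does not resolve relationships within it.
Most parsimonious ingroup topology: ((((Dromis,Platyaria),Zygaria),Xipharia),(Ornithella,Telyx)).
The clade {Ornithella, Telyx} is supported by ocelli absent: its derived state '1' occurs in exactly those taxa and in no other taxon (including the outgroup).

ocelli absent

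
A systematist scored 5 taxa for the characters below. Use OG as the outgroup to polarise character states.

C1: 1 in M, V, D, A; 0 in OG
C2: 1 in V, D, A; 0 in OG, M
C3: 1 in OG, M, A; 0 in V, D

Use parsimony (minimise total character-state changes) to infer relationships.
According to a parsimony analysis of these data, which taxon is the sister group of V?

D

Character polarity is set by the outgroup: the derived state is whichever differs from the outgroup's state, so for C3 the derived state is '0', and for the remaining characters it is '1'.
C1 (derived state '1') is shared by all ingroup taxa — unites the whole ingroup.
C2: derived state '1' in A, D, and V only — synapomorphy for {A, D, V}.
Only D and V show the derived state '0' for C3, supporting them as a clade.
Most parsimonious ingroup topology: (M,((V,D),A)).
V and D form a cherry on this tree, so they are sister taxa.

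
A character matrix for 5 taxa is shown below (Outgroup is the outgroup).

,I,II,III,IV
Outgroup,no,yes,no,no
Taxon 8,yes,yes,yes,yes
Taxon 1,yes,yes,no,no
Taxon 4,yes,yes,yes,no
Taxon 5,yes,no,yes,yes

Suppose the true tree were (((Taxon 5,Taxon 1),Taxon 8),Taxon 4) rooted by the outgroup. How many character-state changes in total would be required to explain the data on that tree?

Map each character onto (((Taxon 5,Taxon 1),Taxon 8),Taxon 4) (rooted by Outgroup) and count the minimum state changes it requires (Fitch parsimony):
I: 1; II: 1; III: 2; IV: 2.
Total tree length = 6.

6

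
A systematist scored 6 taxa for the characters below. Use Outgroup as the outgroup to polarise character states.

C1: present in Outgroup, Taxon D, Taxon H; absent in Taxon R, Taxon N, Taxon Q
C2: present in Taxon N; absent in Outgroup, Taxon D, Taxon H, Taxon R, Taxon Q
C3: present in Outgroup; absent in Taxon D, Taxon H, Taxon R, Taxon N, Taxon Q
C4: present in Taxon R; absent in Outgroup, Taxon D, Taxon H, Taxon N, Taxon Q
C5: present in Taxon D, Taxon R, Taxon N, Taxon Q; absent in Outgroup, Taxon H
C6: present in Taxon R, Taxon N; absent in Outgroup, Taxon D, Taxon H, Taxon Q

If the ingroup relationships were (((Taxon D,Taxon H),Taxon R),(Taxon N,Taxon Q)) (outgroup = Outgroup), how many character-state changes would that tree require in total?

Map each character onto (((Taxon D,Taxon H),Taxon R),(Taxon N,Taxon Q)) (rooted by Outgroup) and count the minimum state changes it requires (Fitch parsimony):
C1: 2; C2: 1; C3: 1; C4: 1; C5: 2; C6: 2.
Total tree length = 9.

9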